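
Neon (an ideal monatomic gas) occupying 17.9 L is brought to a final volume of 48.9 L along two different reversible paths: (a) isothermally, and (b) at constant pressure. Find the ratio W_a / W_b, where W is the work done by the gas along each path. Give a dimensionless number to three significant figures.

Path (a) isothermal: W = P₁V₁ ln(V₂/V₁) → W_a/(P₁V₁) = 1.005.
Path (b) isobaric: W = P₁(V₂ − V₁) → W_b/(P₁V₁) = 1.732.
W_a / W_b = 1.005 / 1.732 = 0.5803.

W_a / W_b ≈ 0.580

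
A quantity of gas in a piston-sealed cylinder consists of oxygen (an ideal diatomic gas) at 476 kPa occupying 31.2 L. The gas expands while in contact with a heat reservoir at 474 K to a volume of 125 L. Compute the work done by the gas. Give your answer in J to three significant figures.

W ≈ 20600 J

Isothermal: W = nRT ln(V₂/V₁) = P₁V₁ ln(V₂/V₁).
P₁V₁ = (476 kPa)(31.2 L) = 14851 J.
W = 14851 × ln(125/31.2) = 14851 × 1.388
W_by_gas = 20612 J.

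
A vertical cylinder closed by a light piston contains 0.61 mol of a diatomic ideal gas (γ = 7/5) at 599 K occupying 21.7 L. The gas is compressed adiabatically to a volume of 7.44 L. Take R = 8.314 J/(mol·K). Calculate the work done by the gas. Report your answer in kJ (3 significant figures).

W ≈ -4.06 kJ

Adiabatic: TV^(γ−1) = const with γ = 7/5.
T₂ = T₁ (V₁/V₂)^(γ−1) = 599 × (21.7/7.44)^0.4 = 599 × 1.534 = 919.1 K.
W_by = nCᵥ(T₁ − T₂) = (0.61)(20.79)(599 − 919.1) = -4059 J.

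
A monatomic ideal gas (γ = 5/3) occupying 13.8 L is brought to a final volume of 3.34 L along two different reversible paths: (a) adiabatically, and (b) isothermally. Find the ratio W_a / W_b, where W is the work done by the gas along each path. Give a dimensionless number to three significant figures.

Path (a) adiabatic: W = P₁V₁(1 − (V₁/V₂)^(γ−1))/(γ−1) → W_a/(P₁V₁) = -2.362.
Path (b) isothermal: W = P₁V₁ ln(V₂/V₁) → W_b/(P₁V₁) = -1.419.
W_a / W_b = -2.362 / -1.419 = 1.665.

W_a / W_b ≈ 1.67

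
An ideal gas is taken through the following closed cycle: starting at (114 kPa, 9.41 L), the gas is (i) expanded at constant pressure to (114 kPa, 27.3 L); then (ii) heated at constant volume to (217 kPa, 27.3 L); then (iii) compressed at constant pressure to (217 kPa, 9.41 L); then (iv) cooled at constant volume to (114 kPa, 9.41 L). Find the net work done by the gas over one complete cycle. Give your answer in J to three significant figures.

Constant-volume legs do no work.
W(i) = (114)(27.3 − 9.41) = 2039 J; W(iii) = (217)(9.41 − 27.3) = -3882 J.
W_net = 2039 − 3882 = -1843 J (the counter-clockwise enclosed area).

W_net ≈ -1840 J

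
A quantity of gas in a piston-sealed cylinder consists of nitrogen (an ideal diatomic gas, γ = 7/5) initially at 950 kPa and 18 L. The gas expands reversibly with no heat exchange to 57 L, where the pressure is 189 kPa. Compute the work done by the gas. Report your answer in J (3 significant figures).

W ≈ 15800 J

Adiabatic: W = (P₁V₁ − P₂V₂)/(γ − 1) with γ = 7/5.
P₁V₁ = 17100 J, P₂V₂ = 10773 J.
W = (17100 − 10773) / 0.4 = 15818 J.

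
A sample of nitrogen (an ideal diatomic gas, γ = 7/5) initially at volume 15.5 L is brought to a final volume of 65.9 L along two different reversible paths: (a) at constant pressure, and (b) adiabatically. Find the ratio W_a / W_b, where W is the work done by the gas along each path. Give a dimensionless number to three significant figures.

Path (a) isobaric: W = P₁(V₂ − V₁) → W_a/(P₁V₁) = 3.252.
Path (b) adiabatic: W = P₁V₁(1 − (V₁/V₂)^(γ−1))/(γ−1) → W_b/(P₁V₁) = 1.099.
W_a / W_b = 3.252 / 1.099 = 2.959.

W_a / W_b ≈ 2.96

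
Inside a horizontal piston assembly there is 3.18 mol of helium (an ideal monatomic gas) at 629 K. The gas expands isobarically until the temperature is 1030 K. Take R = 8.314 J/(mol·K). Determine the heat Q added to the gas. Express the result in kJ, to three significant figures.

Q ≈ 26.5 kJ

Isobaric: W = nRΔT = (3.18)(8.314)(401) = 10602 J.
ΔU = nCᵥΔT with Cᵥ = 3R/2: ΔU = (3.18)(12.47)(401) = 15903 J.
Q = ΔU + W = 15903 + 10602 = 26505 J.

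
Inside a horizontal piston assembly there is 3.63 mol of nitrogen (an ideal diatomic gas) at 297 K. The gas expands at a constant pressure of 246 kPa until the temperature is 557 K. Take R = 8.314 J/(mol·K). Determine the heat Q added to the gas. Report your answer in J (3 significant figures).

Isobaric: W = nRΔT = (3.63)(8.314)(260) = 7847 J.
ΔU = nCᵥΔT with Cᵥ = 5R/2: ΔU = (3.63)(20.79)(260) = 19617 J.
Q = ΔU + W = 19617 + 7847 = 27464 J.

Q ≈ 27500 J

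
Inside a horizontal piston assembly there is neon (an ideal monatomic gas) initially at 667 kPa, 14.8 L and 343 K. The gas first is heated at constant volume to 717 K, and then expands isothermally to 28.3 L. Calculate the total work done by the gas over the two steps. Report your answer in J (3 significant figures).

W_total ≈ 13400 J

Step 1 (isochoric): W = 0 (constant volume).
After step 1: P = 1394 kPa (V unchanged).
Step 2 (isothermal): W = P₁V₁ ln(V₂/V₁) = (20635) ln(28.3/14.8) = 13377 J.
W_total = 0 + 13377 = 13377 J.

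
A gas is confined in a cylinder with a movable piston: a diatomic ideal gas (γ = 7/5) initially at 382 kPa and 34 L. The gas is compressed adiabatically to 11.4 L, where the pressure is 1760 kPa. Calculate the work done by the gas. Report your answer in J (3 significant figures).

Adiabatic: W = (P₁V₁ − P₂V₂)/(γ − 1) with γ = 7/5.
P₁V₁ = 12988 J, P₂V₂ = 20064 J.
W = (12988 − 20064) / 0.4 = -17690 J.

W ≈ -17700 J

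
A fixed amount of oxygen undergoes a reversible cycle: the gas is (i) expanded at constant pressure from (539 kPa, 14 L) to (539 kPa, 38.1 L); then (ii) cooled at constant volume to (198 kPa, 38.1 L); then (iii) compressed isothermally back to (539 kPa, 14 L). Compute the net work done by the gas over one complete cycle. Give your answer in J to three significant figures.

Leg (i): W = PΔV = (539)(38.1 − 14) = 12990 J.
Leg (ii): W = 0.
Leg (iii): W = PᵢVᵢ ln(V_f/Vᵢ) = (7544) ln(14/38.1) = -7553 J.
W_net = 12990 − 7553 = 5437 J.

W_net ≈ 5440 J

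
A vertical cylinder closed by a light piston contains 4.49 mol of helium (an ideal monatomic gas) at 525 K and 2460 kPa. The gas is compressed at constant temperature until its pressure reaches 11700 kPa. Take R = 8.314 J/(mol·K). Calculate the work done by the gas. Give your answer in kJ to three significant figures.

Isothermal process: W = nRT ln(V₂/V₁) = nRT ln(P₁/P₂).
W = (4.49)(8.314)(525) × ln(2460/11700)
  = 19598 × ln(0.2103) = 19598 × -1.559
W_by_gas = -30562 J.

W ≈ -30.6 kJ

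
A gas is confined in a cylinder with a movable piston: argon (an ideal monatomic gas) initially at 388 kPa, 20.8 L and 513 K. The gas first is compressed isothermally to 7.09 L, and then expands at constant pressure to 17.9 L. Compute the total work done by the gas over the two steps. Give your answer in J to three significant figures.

W_total ≈ 3620 J

Step 1 (isothermal): W = P₁V₁ ln(V₂/V₁) = (8070) ln(7.09/20.8) = -8686 J.
After step 1: P = 1138 kPa, V = 7.09 L, T = 513 K.
Step 2 (isobaric): W = PΔV = (1138 kPa)(17.9 − 7.09 L) = 12305 J.
W_total = -8686 + 12305 = 3619 J.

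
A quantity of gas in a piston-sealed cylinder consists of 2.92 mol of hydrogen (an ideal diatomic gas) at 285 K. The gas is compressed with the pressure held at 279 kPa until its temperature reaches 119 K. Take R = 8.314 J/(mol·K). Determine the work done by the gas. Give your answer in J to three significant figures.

Isobaric: W = P ΔV = nR ΔT.
W = (2.92)(8.314)(119 − 285) = -4030 J.

W ≈ -4030 J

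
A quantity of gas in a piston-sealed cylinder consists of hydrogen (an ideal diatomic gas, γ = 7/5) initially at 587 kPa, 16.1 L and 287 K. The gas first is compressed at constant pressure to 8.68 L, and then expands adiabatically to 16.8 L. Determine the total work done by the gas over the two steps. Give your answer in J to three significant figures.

W_total ≈ -1400 J

Step 1 (isobaric): W = PΔV = (587 kPa)(8.68 − 16.1 L) = -4356 J.
After step 1: P = 587 kPa, V = 8.68 L, T = 154.7 K.
Step 2 (adiabatic): W = (P₁V₁ − P₂V₂)/(γ−1) = (5095 − 3912)/0.4 = 2957 J.
W_total = -4356 + 2957 = -1399 J.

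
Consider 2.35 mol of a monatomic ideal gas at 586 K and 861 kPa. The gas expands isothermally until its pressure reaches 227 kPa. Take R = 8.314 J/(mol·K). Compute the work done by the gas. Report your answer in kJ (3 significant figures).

W ≈ 15.3 kJ

Isothermal process: W = nRT ln(V₂/V₁) = nRT ln(P₁/P₂).
W = (2.35)(8.314)(586) × ln(861/227)
  = 11449 × ln(3.793) = 11449 × 1.333
W_by_gas = 15263 J.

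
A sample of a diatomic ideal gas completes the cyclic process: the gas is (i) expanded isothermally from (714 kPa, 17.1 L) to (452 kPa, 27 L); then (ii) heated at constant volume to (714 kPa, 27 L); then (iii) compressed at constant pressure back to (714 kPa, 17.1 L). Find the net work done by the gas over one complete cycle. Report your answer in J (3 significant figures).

W_net ≈ -1490 J

Leg (i): W = PᵢVᵢ ln(V_f/Vᵢ) = (12209) ln(27/17.1) = 5577 J.
Leg (ii): W = 0.
Leg (iii): W = PΔV = (714)(17.1 − 27) = -7069 J.
W_net = 5577 − 7069 = -1492 J.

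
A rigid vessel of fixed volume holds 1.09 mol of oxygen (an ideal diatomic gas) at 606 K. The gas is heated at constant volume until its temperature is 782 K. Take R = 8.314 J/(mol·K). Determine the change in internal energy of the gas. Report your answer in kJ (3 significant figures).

ΔU ≈ 3.99 kJ

Constant volume ⇒ W = 0, so Q = ΔU = nCᵥΔT with Cᵥ = 5R/2 = 20.79 J/(mol·K).
ΔU = (1.09)(20.79)(782 − 606) = 3987 J.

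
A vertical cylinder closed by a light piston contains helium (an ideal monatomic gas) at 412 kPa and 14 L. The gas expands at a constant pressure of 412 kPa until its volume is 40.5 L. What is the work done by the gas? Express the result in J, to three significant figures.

W ≈ 10900 J

Isobaric: W = P ΔV.
W = (412 kPa)(40.5 − 14 L) = (412)(26.5) = 10918 J.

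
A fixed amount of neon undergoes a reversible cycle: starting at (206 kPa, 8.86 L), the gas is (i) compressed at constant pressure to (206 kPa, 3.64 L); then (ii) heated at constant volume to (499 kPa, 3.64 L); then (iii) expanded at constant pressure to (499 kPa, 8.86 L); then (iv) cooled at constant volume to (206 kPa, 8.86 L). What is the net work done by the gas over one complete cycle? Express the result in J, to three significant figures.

W_net ≈ 1530 J

Constant-volume legs do no work.
W(i) = (206)(3.64 − 8.86) = -1075 J; W(iii) = (499)(8.86 − 3.64) = 2605 J.
W_net = -1075 + 2605 = 1529 J (the clockwise enclosed area).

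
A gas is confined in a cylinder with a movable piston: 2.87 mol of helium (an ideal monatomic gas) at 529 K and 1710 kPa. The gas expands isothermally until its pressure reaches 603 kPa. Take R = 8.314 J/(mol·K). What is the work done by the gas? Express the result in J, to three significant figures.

Isothermal process: W = nRT ln(V₂/V₁) = nRT ln(P₁/P₂).
W = (2.87)(8.314)(529) × ln(1710/603)
  = 12623 × ln(2.836) = 12623 × 1.042
W_by_gas = 13157 J.

W ≈ 13200 J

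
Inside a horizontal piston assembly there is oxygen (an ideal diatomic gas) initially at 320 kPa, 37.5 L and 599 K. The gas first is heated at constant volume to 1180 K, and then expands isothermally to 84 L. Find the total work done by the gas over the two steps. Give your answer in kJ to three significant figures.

Step 1 (isochoric): W = 0 (constant volume).
After step 1: P = 630.4 kPa (V unchanged).
Step 2 (isothermal): W = P₁V₁ ln(V₂/V₁) = (23639) ln(84/37.5) = 19065 J.
W_total = 0 + 19065 = 19065 J.

W_total ≈ 19.1 kJ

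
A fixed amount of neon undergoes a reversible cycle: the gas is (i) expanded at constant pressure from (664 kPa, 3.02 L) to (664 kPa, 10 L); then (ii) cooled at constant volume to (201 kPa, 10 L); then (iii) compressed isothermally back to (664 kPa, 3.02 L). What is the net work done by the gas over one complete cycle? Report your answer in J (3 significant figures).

Leg (i): W = PΔV = (664)(10 − 3.02) = 4635 J.
Leg (ii): W = 0.
Leg (iii): W = PᵢVᵢ ln(V_f/Vᵢ) = (2010) ln(3.02/10) = -2407 J.
W_net = 4635 − 2407 = 2228 J.

W_net ≈ 2230 J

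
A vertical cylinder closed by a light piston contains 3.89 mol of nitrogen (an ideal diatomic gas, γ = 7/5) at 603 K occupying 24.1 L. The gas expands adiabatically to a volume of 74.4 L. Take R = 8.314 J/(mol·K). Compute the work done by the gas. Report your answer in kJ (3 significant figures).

W ≈ 17.7 kJ

Adiabatic: TV^(γ−1) = const with γ = 7/5.
T₂ = T₁ (V₁/V₂)^(γ−1) = 603 × (24.1/74.4)^0.4 = 603 × 0.6371 = 384.1 K.
W_by = nCᵥ(T₁ − T₂) = (3.89)(20.79)(603 − 384.1) = 17695 J.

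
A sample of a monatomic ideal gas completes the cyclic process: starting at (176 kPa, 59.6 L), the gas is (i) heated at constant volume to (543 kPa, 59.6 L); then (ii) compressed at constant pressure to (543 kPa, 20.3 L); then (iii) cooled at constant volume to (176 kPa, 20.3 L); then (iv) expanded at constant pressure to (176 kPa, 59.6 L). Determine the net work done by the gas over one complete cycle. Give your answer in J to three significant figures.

W_net ≈ -14400 J

Constant-volume legs do no work.
W(ii) = (543)(20.3 − 59.6) = -21340 J; W(iv) = (176)(59.6 − 20.3) = 6917 J.
W_net = -21340 + 6917 = -14423 J (the counter-clockwise enclosed area).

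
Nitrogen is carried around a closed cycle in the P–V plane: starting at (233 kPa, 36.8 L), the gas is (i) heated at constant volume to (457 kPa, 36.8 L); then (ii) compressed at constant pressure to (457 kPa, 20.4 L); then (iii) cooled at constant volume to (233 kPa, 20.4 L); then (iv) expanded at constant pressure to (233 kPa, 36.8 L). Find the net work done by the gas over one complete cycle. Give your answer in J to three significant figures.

W_net ≈ -3670 J

Constant-volume legs do no work.
W(ii) = (457)(20.4 − 36.8) = -7495 J; W(iv) = (233)(36.8 − 20.4) = 3821 J.
W_net = -7495 + 3821 = -3674 J (the counter-clockwise enclosed area).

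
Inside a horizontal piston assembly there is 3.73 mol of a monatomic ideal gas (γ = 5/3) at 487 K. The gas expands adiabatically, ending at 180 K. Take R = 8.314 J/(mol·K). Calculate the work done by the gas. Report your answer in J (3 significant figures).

Adiabatic ⇒ Q = 0, so W_by = −ΔU = nCᵥ(T₁ − T₂).
Cᵥ = 3R/2 = 12.47 J/(mol·K).
W = (3.73)(12.47)(487 − 180) = 14281 J.

W ≈ 14300 J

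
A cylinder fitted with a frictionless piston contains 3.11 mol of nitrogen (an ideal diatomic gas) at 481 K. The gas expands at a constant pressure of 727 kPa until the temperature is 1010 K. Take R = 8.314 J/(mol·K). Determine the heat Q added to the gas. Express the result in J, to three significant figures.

Q ≈ 47900 J

Isobaric: W = nRΔT = (3.11)(8.314)(529) = 13678 J.
ΔU = nCᵥΔT with Cᵥ = 5R/2: ΔU = (3.11)(20.79)(529) = 34195 J.
Q = ΔU + W = 34195 + 13678 = 47873 J.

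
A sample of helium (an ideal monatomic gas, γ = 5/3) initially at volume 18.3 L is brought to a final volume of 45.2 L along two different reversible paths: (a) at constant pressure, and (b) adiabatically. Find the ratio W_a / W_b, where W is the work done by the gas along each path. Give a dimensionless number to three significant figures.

W_a / W_b ≈ 2.16

Path (a) isobaric: W = P₁(V₂ − V₁) → W_a/(P₁V₁) = 1.47.
Path (b) adiabatic: W = P₁V₁(1 − (V₁/V₂)^(γ−1))/(γ−1) → W_b/(P₁V₁) = 0.6791.
W_a / W_b = 1.47 / 0.6791 = 2.165.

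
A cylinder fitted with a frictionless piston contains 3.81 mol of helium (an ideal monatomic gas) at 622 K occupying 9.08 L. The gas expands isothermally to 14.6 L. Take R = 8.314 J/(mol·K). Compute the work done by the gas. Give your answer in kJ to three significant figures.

W ≈ 9.36 kJ

Isothermal: W = nRT ln(V₂/V₁).
W = (3.81)(8.314)(622) × ln(14.6/9.08)
  = 19703 × 0.4749
W_by_gas = 9358 J.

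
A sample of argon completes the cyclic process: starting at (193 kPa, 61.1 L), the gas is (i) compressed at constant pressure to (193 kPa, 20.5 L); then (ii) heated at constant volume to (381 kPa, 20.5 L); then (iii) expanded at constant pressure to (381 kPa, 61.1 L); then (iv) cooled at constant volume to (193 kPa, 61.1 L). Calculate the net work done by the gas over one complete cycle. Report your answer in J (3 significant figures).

Constant-volume legs do no work.
W(i) = (193)(20.5 − 61.1) = -7836 J; W(iii) = (381)(61.1 − 20.5) = 15469 J.
W_net = -7836 + 15469 = 7633 J (the clockwise enclosed area).

W_net ≈ 7630 J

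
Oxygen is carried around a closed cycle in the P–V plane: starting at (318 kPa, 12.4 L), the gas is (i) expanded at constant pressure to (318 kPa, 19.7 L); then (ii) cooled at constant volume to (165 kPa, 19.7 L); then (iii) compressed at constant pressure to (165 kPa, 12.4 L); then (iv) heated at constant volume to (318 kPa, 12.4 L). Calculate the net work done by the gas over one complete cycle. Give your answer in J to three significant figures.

Constant-volume legs do no work.
W(i) = (318)(19.7 − 12.4) = 2321 J; W(iii) = (165)(12.4 − 19.7) = -1204 J.
W_net = 2321 − 1204 = 1117 J (the clockwise enclosed area).

W_net ≈ 1120 J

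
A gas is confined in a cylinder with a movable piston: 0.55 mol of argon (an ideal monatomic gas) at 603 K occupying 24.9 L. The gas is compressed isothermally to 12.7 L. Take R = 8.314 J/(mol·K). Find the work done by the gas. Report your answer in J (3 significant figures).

Isothermal: W = nRT ln(V₂/V₁).
W = (0.55)(8.314)(603) × ln(12.7/24.9)
  = 2757 × -0.6733
W_by_gas = -1856 J.

W ≈ -1860 J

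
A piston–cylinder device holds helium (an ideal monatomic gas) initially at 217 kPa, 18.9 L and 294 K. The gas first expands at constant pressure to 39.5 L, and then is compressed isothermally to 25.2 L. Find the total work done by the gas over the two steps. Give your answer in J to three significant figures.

W_total ≈ 618 J

Step 1 (isobaric): W = PΔV = (217 kPa)(39.5 − 18.9 L) = 4470 J.
After step 1: P = 217 kPa, V = 39.5 L, T = 614.4 K.
Step 2 (isothermal): W = P₁V₁ ln(V₂/V₁) = (8572) ln(25.2/39.5) = -3853 J.
W_total = 4470 − 3853 = 617.7 J.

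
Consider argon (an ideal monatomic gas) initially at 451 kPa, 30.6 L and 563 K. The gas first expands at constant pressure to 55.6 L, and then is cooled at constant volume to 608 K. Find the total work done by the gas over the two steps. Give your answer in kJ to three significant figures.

Step 1 (isobaric): W = PΔV = (451 kPa)(55.6 − 30.6 L) = 11275 J.
Step 2 (isochoric): W = 0 (constant volume).
W_total = 11275 + 0 = 11275 J.

W_total ≈ 11.3 kJ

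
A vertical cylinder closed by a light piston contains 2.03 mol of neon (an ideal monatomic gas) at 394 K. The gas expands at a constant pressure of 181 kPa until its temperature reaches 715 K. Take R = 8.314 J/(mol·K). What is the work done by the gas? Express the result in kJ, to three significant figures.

Isobaric: W = P ΔV = nR ΔT.
W = (2.03)(8.314)(715 − 394) = 5418 J.

W ≈ 5.42 kJ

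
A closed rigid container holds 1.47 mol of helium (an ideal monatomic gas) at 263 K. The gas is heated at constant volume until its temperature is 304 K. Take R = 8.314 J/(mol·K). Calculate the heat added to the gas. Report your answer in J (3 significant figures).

Q ≈ 752 J

Constant volume ⇒ W = 0, so Q = ΔU = nCᵥΔT with Cᵥ = 3R/2 = 12.47 J/(mol·K).
ΔU = (1.47)(12.47)(304 − 263) = 751.6 J.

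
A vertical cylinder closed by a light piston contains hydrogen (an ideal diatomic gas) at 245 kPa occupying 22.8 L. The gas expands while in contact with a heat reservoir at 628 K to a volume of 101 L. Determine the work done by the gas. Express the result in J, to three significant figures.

Isothermal: W = nRT ln(V₂/V₁) = P₁V₁ ln(V₂/V₁).
P₁V₁ = (245 kPa)(22.8 L) = 5586 J.
W = 5586 × ln(101/22.8) = 5586 × 1.488
W_by_gas = 8314 J.

W ≈ 8310 J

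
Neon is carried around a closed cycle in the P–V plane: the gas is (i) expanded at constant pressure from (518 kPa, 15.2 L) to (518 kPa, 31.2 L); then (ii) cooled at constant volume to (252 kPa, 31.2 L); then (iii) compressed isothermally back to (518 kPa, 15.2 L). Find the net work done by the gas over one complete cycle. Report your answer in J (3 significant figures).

Leg (i): W = PΔV = (518)(31.2 − 15.2) = 8288 J.
Leg (ii): W = 0.
Leg (iii): W = PᵢVᵢ ln(V_f/Vᵢ) = (7862) ln(15.2/31.2) = -5654 J.
W_net = 8288 − 5654 = 2634 J.

W_net ≈ 2630 J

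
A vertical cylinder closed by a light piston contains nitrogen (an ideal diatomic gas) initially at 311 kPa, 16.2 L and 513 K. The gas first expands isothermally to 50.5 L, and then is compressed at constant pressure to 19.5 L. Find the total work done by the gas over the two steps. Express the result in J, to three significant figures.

Step 1 (isothermal): W = P₁V₁ ln(V₂/V₁) = (5038) ln(50.5/16.2) = 5728 J.
After step 1: P = 99.77 kPa, V = 50.5 L, T = 513 K.
Step 2 (isobaric): W = PΔV = (99.77 kPa)(19.5 − 50.5 L) = -3093 J.
W_total = 5728 − 3093 = 2635 J.

W_total ≈ 2640 J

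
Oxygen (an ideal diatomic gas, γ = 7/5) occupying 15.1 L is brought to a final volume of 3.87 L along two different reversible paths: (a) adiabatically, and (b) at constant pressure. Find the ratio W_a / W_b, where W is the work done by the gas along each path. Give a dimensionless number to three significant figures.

W_a / W_b ≈ 2.43

Path (a) adiabatic: W = P₁V₁(1 − (V₁/V₂)^(γ−1))/(γ−1) → W_a/(P₁V₁) = -1.81.
Path (b) isobaric: W = P₁(V₂ − V₁) → W_b/(P₁V₁) = -0.7437.
W_a / W_b = -1.81 / -0.7437 = 2.433.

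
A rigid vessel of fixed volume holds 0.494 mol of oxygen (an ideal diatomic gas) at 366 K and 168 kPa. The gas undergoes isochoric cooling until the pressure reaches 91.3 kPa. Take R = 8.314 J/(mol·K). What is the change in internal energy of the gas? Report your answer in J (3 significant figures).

Constant volume ⇒ W = 0, so Q = ΔU = nCᵥΔT with Cᵥ = 5R/2 = 20.79 J/(mol·K).
At constant V, T₂/T₁ = P₂/P₁ ⇒ ΔT = T₁(P₂/P₁ − 1) = 366·(91.3/168 − 1) = -167.1 K.
ΔU = (0.494)(20.79)(-167.1) = -1716 J.

ΔU ≈ -1720 J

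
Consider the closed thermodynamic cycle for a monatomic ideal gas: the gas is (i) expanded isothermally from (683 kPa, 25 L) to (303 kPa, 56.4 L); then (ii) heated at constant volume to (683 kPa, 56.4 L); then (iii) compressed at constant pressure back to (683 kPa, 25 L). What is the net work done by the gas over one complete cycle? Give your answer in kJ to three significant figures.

W_net ≈ -7.55 kJ

Leg (i): W = PᵢVᵢ ln(V_f/Vᵢ) = (17075) ln(56.4/25) = 13892 J.
Leg (ii): W = 0.
Leg (iii): W = PΔV = (683)(25 − 56.4) = -21446 J.
W_net = 13892 − 21446 = -7554 J.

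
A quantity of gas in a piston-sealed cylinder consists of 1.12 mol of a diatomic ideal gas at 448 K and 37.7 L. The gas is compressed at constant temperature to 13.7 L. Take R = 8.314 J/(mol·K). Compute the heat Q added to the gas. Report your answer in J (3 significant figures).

Isothermal ⇒ ΔU = 0, so Q = W = nRT ln(V₂/V₁).
Q = (1.12)(8.314)(448) ln(13.7/37.7) = 4172 × -1.012 = -4223 J.

Q ≈ -4220 J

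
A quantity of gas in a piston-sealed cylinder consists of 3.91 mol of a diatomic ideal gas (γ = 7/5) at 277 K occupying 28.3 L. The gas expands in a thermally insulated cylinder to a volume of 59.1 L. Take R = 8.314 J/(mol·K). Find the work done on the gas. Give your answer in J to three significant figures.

Adiabatic: TV^(γ−1) = const with γ = 7/5.
T₂ = T₁ (V₁/V₂)^(γ−1) = 277 × (28.3/59.1)^0.4 = 277 × 0.7449 = 206.3 K.
W_by = nCᵥ(T₁ − T₂) = (3.91)(20.79)(277 − 206.3) = 5743 J.
Work on gas = −W_by = -5743 J.

W ≈ -5740 J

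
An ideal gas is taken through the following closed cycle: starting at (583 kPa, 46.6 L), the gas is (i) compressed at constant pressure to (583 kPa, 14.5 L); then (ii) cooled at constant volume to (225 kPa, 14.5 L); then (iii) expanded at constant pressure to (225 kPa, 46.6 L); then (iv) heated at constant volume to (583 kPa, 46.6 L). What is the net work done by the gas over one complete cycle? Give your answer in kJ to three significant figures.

W_net ≈ -11.5 kJ

Constant-volume legs do no work.
W(i) = (583)(14.5 − 46.6) = -18714 J; W(iii) = (225)(46.6 − 14.5) = 7222 J.
W_net = -18714 + 7222 = -11492 J (the counter-clockwise enclosed area).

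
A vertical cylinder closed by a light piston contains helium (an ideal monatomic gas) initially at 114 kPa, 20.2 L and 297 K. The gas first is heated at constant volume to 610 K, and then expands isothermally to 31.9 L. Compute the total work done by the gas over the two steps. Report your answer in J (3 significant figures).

Step 1 (isochoric): W = 0 (constant volume).
After step 1: P = 234.1 kPa (V unchanged).
Step 2 (isothermal): W = P₁V₁ ln(V₂/V₁) = (4730) ln(31.9/20.2) = 2161 J.
W_total = 0 + 2161 = 2161 J.

W_total ≈ 2160 J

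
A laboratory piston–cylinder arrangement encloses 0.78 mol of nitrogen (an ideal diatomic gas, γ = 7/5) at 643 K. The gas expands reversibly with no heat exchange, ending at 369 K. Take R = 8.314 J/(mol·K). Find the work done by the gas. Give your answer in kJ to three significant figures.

W ≈ 4.44 kJ

Adiabatic ⇒ Q = 0, so W_by = −ΔU = nCᵥ(T₁ − T₂).
Cᵥ = 5R/2 = 20.79 J/(mol·K).
W = (0.78)(20.79)(643 − 369) = 4442 J.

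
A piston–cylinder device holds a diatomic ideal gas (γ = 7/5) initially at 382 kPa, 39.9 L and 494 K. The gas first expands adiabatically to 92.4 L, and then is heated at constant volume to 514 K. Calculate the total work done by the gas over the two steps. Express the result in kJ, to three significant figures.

Step 1 (adiabatic): W = (P₁V₁ − P₂V₂)/(γ−1) = (15242 − 10893)/0.4 = 10871 J.
Step 2 (isochoric): W = 0 (constant volume).
W_total = 10871 + 0 = 10871 J.

W_total ≈ 10.9 kJ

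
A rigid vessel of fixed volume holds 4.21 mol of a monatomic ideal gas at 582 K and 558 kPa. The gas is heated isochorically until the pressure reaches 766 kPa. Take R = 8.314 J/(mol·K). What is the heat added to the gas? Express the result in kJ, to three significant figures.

Constant volume ⇒ W = 0, so Q = ΔU = nCᵥΔT with Cᵥ = 3R/2 = 12.47 J/(mol·K).
At constant V, T₂/T₁ = P₂/P₁ ⇒ ΔT = T₁(P₂/P₁ − 1) = 582·(766/558 − 1) = 216.9 K.
ΔU = (4.21)(12.47)(216.9) = 11390 J.

Q ≈ 11.4 kJ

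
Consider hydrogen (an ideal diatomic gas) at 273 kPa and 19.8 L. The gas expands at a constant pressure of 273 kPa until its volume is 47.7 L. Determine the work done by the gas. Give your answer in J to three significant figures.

W ≈ 7620 J

Isobaric: W = P ΔV.
W = (273 kPa)(47.7 − 19.8 L) = (273)(27.9) = 7617 J.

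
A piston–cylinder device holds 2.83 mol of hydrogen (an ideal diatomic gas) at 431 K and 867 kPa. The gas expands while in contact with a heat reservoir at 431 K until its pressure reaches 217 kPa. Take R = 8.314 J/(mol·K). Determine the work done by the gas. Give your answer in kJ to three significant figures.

W ≈ 14.0 kJ

Isothermal process: W = nRT ln(V₂/V₁) = nRT ln(P₁/P₂).
W = (2.83)(8.314)(431) × ln(867/217)
  = 10141 × ln(3.995) = 10141 × 1.385
W_by_gas = 14046 J.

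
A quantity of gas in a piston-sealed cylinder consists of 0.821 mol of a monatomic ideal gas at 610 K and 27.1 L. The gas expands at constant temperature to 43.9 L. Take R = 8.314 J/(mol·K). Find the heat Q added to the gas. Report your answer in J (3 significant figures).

Isothermal ⇒ ΔU = 0, so Q = W = nRT ln(V₂/V₁).
Q = (0.821)(8.314)(610) ln(43.9/27.1) = 4164 × 0.4824 = 2009 J.

Q ≈ 2010 J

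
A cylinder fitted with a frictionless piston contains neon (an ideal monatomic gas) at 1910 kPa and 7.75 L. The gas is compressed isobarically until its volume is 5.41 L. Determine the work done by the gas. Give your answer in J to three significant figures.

W ≈ -4470 J

Isobaric: W = P ΔV.
W = (1910 kPa)(5.41 − 7.75 L) = (1910)(-2.34) = -4469 J.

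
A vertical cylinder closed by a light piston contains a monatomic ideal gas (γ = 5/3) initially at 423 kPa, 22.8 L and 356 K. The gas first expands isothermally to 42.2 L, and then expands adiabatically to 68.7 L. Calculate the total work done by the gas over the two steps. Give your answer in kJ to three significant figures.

W_total ≈ 9.95 kJ

Step 1 (isothermal): W = P₁V₁ ln(V₂/V₁) = (9644) ln(42.2/22.8) = 5938 J.
After step 1: P = 228.5 kPa, V = 42.2 L, T = 356 K.
Step 2 (adiabatic): W = (P₁V₁ − P₂V₂)/(γ−1) = (9644 − 6969)/0.667 = 4013 J.
W_total = 5938 + 4013 = 9951 J.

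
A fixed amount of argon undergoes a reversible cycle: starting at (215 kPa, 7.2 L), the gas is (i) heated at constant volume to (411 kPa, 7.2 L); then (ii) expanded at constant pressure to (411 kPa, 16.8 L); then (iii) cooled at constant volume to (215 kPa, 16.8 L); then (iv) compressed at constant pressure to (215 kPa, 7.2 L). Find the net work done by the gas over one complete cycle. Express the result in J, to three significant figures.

W_net ≈ 1880 J

Constant-volume legs do no work.
W(ii) = (411)(16.8 − 7.2) = 3946 J; W(iv) = (215)(7.2 − 16.8) = -2064 J.
W_net = 3946 − 2064 = 1882 J (the clockwise enclosed area).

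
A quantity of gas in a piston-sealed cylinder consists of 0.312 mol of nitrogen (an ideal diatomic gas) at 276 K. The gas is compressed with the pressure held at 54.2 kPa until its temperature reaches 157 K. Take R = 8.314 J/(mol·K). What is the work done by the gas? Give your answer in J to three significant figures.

Isobaric: W = P ΔV = nR ΔT.
W = (0.312)(8.314)(157 − 276) = -308.7 J.

W ≈ -309 J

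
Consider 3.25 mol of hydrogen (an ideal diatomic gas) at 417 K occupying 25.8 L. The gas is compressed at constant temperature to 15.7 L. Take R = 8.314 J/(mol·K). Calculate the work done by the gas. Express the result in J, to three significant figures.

Isothermal: W = nRT ln(V₂/V₁).
W = (3.25)(8.314)(417) × ln(15.7/25.8)
  = 11268 × -0.4967
W_by_gas = -5597 J.

W ≈ -5600 J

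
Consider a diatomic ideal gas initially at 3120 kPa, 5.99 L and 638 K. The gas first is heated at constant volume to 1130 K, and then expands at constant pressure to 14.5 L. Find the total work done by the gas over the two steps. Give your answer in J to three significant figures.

Step 1 (isochoric): W = 0 (constant volume).
After step 1: P = 5526 kPa (V unchanged).
Step 2 (isobaric): W = PΔV = (5526 kPa)(14.5 − 5.99 L) = 47026 J.
W_total = 0 + 47026 = 47026 J.

W_total ≈ 47000 J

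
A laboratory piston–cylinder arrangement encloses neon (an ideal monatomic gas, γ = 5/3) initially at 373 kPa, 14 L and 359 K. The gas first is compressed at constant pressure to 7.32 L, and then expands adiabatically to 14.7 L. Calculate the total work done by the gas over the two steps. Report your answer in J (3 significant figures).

Step 1 (isobaric): W = PΔV = (373 kPa)(7.32 − 14 L) = -2492 J.
After step 1: P = 373 kPa, V = 7.32 L, T = 187.7 K.
Step 2 (adiabatic): W = (P₁V₁ − P₂V₂)/(γ−1) = (2730 − 1715)/0.667 = 1523 J.
W_total = -2492 + 1523 = -969.1 J.

W_total ≈ -969 J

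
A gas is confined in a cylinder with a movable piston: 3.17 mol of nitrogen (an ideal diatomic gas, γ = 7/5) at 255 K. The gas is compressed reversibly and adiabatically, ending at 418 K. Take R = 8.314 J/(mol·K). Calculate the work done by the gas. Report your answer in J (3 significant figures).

W ≈ -10700 J

Adiabatic ⇒ Q = 0, so W_by = −ΔU = nCᵥ(T₁ − T₂).
Cᵥ = 5R/2 = 20.79 J/(mol·K).
W = (3.17)(20.79)(255 − 418) = -10740 J.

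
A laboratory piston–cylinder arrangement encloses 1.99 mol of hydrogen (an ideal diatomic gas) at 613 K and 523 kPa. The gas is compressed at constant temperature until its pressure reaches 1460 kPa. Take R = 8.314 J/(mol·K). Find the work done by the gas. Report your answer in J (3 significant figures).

Isothermal process: W = nRT ln(V₂/V₁) = nRT ln(P₁/P₂).
W = (1.99)(8.314)(613) × ln(523/1460)
  = 10142 × ln(0.3582) = 10142 × -1.027
W_by_gas = -10412 J.

W ≈ -10400 J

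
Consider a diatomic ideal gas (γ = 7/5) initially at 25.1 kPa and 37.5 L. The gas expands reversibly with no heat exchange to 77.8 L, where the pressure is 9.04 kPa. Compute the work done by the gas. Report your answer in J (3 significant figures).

Adiabatic: W = (P₁V₁ − P₂V₂)/(γ − 1) with γ = 7/5.
P₁V₁ = 941.2 J, P₂V₂ = 703.3 J.
W = (941.2 − 703.3) / 0.4 = 594.8 J.

W ≈ 595 J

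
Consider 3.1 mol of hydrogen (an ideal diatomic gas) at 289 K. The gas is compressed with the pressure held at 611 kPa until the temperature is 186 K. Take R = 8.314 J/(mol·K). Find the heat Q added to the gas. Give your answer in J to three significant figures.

Q ≈ -9290 J

Isobaric: W = nRΔT = (3.1)(8.314)(-103) = -2655 J.
ΔU = nCᵥΔT with Cᵥ = 5R/2: ΔU = (3.1)(20.79)(-103) = -6637 J.
Q = ΔU + W = -6637 − 2655 = -9291 J.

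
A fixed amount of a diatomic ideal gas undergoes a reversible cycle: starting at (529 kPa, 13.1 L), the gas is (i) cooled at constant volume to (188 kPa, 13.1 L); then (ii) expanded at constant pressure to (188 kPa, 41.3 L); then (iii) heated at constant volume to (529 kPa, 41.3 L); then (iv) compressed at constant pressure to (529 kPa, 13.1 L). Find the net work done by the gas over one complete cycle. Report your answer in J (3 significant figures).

W_net ≈ -9620 J

Constant-volume legs do no work.
W(ii) = (188)(41.3 − 13.1) = 5302 J; W(iv) = (529)(13.1 − 41.3) = -14918 J.
W_net = 5302 − 14918 = -9616 J (the counter-clockwise enclosed area).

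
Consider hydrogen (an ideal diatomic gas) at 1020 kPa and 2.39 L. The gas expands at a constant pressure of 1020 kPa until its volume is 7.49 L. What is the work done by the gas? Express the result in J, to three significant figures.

Isobaric: W = P ΔV.
W = (1020 kPa)(7.49 − 2.39 L) = (1020)(5.1) = 5202 J.

W ≈ 5200 J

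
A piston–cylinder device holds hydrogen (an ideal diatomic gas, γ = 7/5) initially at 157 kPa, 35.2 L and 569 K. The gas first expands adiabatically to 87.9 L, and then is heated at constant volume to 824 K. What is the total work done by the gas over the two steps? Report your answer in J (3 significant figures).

W_total ≈ 4240 J

Step 1 (adiabatic): W = (P₁V₁ − P₂V₂)/(γ−1) = (5526 − 3832)/0.4 = 4235 J.
Step 2 (isochoric): W = 0 (constant volume).
W_total = 4235 + 0 = 4235 J.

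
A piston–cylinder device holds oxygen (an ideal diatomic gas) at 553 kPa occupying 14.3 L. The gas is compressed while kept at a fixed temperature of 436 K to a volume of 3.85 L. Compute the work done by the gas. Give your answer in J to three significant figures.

Isothermal: W = nRT ln(V₂/V₁) = P₁V₁ ln(V₂/V₁).
P₁V₁ = (553 kPa)(14.3 L) = 7908 J.
W = 7908 × ln(3.85/14.3) = 7908 × -1.312
W_by_gas = -10377 J.

W ≈ -10400 J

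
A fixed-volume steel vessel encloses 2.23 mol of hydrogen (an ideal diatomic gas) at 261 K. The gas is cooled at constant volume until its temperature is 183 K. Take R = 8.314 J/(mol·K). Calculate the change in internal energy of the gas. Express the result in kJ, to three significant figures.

Constant volume ⇒ W = 0, so Q = ΔU = nCᵥΔT with Cᵥ = 5R/2 = 20.79 J/(mol·K).
ΔU = (2.23)(20.79)(183 − 261) = -3615 J.

ΔU ≈ -3.62 kJ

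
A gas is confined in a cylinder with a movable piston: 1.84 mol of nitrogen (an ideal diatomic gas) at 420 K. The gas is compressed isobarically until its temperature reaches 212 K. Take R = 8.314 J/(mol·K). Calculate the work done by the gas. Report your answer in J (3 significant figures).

Isobaric: W = P ΔV = nR ΔT.
W = (1.84)(8.314)(212 − 420) = -3182 J.

W ≈ -3180 J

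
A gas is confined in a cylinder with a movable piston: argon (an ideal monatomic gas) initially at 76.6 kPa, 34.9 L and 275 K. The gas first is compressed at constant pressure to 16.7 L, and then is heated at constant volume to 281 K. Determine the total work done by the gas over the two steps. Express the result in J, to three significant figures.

Step 1 (isobaric): W = PΔV = (76.6 kPa)(16.7 − 34.9 L) = -1394 J.
Step 2 (isochoric): W = 0 (constant volume).
W_total = -1394 + 0 = -1394 J.

W_total ≈ -1390 J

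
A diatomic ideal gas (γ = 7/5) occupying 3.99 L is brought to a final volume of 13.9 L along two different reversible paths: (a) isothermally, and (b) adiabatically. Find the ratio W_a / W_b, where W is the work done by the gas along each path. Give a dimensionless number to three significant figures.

W_a / W_b ≈ 1.27

Path (a) isothermal: W = P₁V₁ ln(V₂/V₁) → W_a/(P₁V₁) = 1.248.
Path (b) adiabatic: W = P₁V₁(1 − (V₁/V₂)^(γ−1))/(γ−1) → W_b/(P₁V₁) = 0.9825.
W_a / W_b = 1.248 / 0.9825 = 1.27.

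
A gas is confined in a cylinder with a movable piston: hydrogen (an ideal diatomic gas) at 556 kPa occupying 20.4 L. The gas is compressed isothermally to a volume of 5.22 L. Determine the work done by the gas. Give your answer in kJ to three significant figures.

W ≈ -15.5 kJ

Isothermal: W = nRT ln(V₂/V₁) = P₁V₁ ln(V₂/V₁).
P₁V₁ = (556 kPa)(20.4 L) = 11342 J.
W = 11342 × ln(5.22/20.4) = 11342 × -1.363
W_by_gas = -15460 J.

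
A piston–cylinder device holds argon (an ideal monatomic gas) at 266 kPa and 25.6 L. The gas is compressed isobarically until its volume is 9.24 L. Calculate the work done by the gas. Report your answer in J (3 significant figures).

Isobaric: W = P ΔV.
W = (266 kPa)(9.24 − 25.6 L) = (266)(-16.36) = -4352 J.

W ≈ -4350 J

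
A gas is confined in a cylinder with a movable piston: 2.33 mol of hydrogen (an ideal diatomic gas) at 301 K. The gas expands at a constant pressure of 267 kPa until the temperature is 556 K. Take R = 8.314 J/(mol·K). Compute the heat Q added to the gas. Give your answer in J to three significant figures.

Q ≈ 17300 J

Isobaric: W = nRΔT = (2.33)(8.314)(255) = 4940 J.
ΔU = nCᵥΔT with Cᵥ = 5R/2: ΔU = (2.33)(20.79)(255) = 12349 J.
Q = ΔU + W = 12349 + 4940 = 17289 J.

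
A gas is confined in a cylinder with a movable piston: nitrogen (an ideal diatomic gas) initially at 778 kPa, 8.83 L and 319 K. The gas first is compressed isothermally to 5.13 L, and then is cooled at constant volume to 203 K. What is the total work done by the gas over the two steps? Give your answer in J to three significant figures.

Step 1 (isothermal): W = P₁V₁ ln(V₂/V₁) = (6870) ln(5.13/8.83) = -3731 J.
Step 2 (isochoric): W = 0 (constant volume).
W_total = -3731 + 0 = -3731 J.

W_total ≈ -3730 J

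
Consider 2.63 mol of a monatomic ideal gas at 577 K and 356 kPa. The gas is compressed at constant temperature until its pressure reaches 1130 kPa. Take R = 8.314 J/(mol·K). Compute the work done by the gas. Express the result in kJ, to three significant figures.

W ≈ -14.6 kJ

Isothermal process: W = nRT ln(V₂/V₁) = nRT ln(P₁/P₂).
W = (2.63)(8.314)(577) × ln(356/1130)
  = 12617 × ln(0.315) = 12617 × -1.155
W_by_gas = -14573 J.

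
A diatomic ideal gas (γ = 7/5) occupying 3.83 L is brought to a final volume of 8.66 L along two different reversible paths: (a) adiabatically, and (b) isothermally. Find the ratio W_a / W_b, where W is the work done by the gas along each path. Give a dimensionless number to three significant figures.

W_a / W_b ≈ 0.853

Path (a) adiabatic: W = P₁V₁(1 − (V₁/V₂)^(γ−1))/(γ−1) → W_a/(P₁V₁) = 0.6961.
Path (b) isothermal: W = P₁V₁ ln(V₂/V₁) → W_b/(P₁V₁) = 0.8158.
W_a / W_b = 0.6961 / 0.8158 = 0.8532.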